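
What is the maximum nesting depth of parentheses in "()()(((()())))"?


Input: "()()(((()())))"
Tracking depth:
  Position 0 '(': depth becomes 1
  Position 1 ')': depth becomes 0
  Position 2 '(': depth becomes 1
  Position 3 ')': depth becomes 0
  Position 4 '(': depth becomes 1
  Position 5 '(': depth becomes 2
  Position 6 '(': depth becomes 3
  Position 7 '(': depth becomes 4
  Position 8 ')': depth becomes 3
  Position 9 '(': depth becomes 4
  Position 10 ')': depth becomes 3
  Position 11 ')': depth becomes 2
  Position 12 ')': depth becomes 1
  Position 13 ')': depth becomes 0
Maximum depth reached: 4

4


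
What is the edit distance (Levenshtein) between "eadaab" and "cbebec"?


Computing edit distance: "eadaab" -> "cbebec"
DP table:
           c    b    e    b    e    c
      0    1    2    3    4    5    6
  e   1    1    2    2    3    4    5
  a   2    2    2    3    3    4    5
  d   3    3    3    3    4    4    5
  a   4    4    4    4    4    5    5
  a   5    5    5    5    5    5    6
  b   6    6    5    6    5    6    6
Edit distance = dp[6][6] = 6

6


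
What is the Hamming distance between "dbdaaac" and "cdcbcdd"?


Comparing "dbdaaac" and "cdcbcdd" position by position:
  Position 0: 'd' vs 'c' => differ
  Position 1: 'b' vs 'd' => differ
  Position 2: 'd' vs 'c' => differ
  Position 3: 'a' vs 'b' => differ
  Position 4: 'a' vs 'c' => differ
  Position 5: 'a' vs 'd' => differ
  Position 6: 'c' vs 'd' => differ
Total differences (Hamming distance): 7

7


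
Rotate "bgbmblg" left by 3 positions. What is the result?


Input: "bgbmblg", rotate left by 3
First 3 characters: "bgb"
Remaining characters: "mblg"
Concatenate remaining + first: "mblg" + "bgb" = "mblgbgb"

mblgbgb


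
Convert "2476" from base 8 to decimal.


Input: "2476" in base 8
Positional expansion:
  Digit '2' (value 2) x 8^3 = 1024
  Digit '4' (value 4) x 8^2 = 256
  Digit '7' (value 7) x 8^1 = 56
  Digit '6' (value 6) x 8^0 = 6
Sum = 1342

1342


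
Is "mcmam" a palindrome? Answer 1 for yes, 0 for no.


Input: mcmam
Reversed: mamcm
  Compare pos 0 ('m') with pos 4 ('m'): match
  Compare pos 1 ('c') with pos 3 ('a'): MISMATCH
Result: not a palindrome

0


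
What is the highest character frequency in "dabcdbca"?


Input: dabcdbca
Character counts:
  'a': 2
  'b': 2
  'c': 2
  'd': 2
Maximum frequency: 2

2


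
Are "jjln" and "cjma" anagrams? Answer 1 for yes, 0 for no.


Strings: "jjln", "cjma"
Sorted first:  jjln
Sorted second: acjm
Differ at position 0: 'j' vs 'a' => not anagrams

0


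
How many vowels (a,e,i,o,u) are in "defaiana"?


Input: defaiana
Checking each character:
  'd' at position 0: consonant
  'e' at position 1: vowel (running total: 1)
  'f' at position 2: consonant
  'a' at position 3: vowel (running total: 2)
  'i' at position 4: vowel (running total: 3)
  'a' at position 5: vowel (running total: 4)
  'n' at position 6: consonant
  'a' at position 7: vowel (running total: 5)
Total vowels: 5

5


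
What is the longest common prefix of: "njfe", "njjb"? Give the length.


Words: njfe, njjb
  Position 0: all 'n' => match
  Position 1: all 'j' => match
  Position 2: ('f', 'j') => mismatch, stop
LCP = "nj" (length 2)

2


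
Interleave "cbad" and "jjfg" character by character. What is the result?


Interleaving "cbad" and "jjfg":
  Position 0: 'c' from first, 'j' from second => "cj"
  Position 1: 'b' from first, 'j' from second => "bj"
  Position 2: 'a' from first, 'f' from second => "af"
  Position 3: 'd' from first, 'g' from second => "dg"
Result: cjbjafdg

cjbjafdg


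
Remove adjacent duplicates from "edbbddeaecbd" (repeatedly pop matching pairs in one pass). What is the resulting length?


Input: edbbddeaecbd
Stack-based adjacent duplicate removal:
  Read 'e': push. Stack: e
  Read 'd': push. Stack: ed
  Read 'b': push. Stack: edb
  Read 'b': matches stack top 'b' => pop. Stack: ed
  Read 'd': matches stack top 'd' => pop. Stack: e
  Read 'd': push. Stack: ed
  Read 'e': push. Stack: ede
  Read 'a': push. Stack: edea
  Read 'e': push. Stack: edeae
  Read 'c': push. Stack: edeaec
  Read 'b': push. Stack: edeaecb
  Read 'd': push. Stack: edeaecbd
Final stack: "edeaecbd" (length 8)

8


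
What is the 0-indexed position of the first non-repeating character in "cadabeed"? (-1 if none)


Input: cadabeed
Character frequencies:
  'a': 2
  'b': 1
  'c': 1
  'd': 2
  'e': 2
Scanning left to right for freq == 1:
  Position 0 ('c'): unique! => answer = 0

0


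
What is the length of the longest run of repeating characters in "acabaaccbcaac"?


Input: "acabaaccbcaac"
Scanning for longest run:
  Position 1 ('c'): new char, reset run to 1
  Position 2 ('a'): new char, reset run to 1
  Position 3 ('b'): new char, reset run to 1
  Position 4 ('a'): new char, reset run to 1
  Position 5 ('a'): continues run of 'a', length=2
  Position 6 ('c'): new char, reset run to 1
  Position 7 ('c'): continues run of 'c', length=2
  Position 8 ('b'): new char, reset run to 1
  Position 9 ('c'): new char, reset run to 1
  Position 10 ('a'): new char, reset run to 1
  Position 11 ('a'): continues run of 'a', length=2
  Position 12 ('c'): new char, reset run to 1
Longest run: 'a' with length 2

2


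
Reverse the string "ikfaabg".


Input: ikfaabg
Reading characters right to left:
  Position 6: 'g'
  Position 5: 'b'
  Position 4: 'a'
  Position 3: 'a'
  Position 2: 'f'
  Position 1: 'k'
  Position 0: 'i'
Reversed: gbaafki

gbaafki


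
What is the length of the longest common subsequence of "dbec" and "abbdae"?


LCS of "dbec" and "abbdae"
DP table:
           a    b    b    d    a    e
      0    0    0    0    0    0    0
  d   0    0    0    0    1    1    1
  b   0    0    1    1    1    1    1
  e   0    0    1    1    1    1    2
  c   0    0    1    1    1    1    2
LCS length = dp[4][6] = 2

2


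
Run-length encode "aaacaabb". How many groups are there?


Input: aaacaabb
Scanning for consecutive runs:
  Group 1: 'a' x 3 (positions 0-2)
  Group 2: 'c' x 1 (positions 3-3)
  Group 3: 'a' x 2 (positions 4-5)
  Group 4: 'b' x 2 (positions 6-7)
Total groups: 4

4


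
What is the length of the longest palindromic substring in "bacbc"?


Input: "bacbc"
Checking substrings for palindromes:
  [2:5] "cbc" (len 3) => palindrome
Longest palindromic substring: "cbc" with length 3

3


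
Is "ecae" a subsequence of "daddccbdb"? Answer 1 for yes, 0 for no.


Check if "ecae" is a subsequence of "daddccbdb"
Greedy scan:
  Position 0 ('d'): no match needed
  Position 1 ('a'): no match needed
  Position 2 ('d'): no match needed
  Position 3 ('d'): no match needed
  Position 4 ('c'): no match needed
  Position 5 ('c'): no match needed
  Position 6 ('b'): no match needed
  Position 7 ('d'): no match needed
  Position 8 ('b'): no match needed
Only matched 0/4 characters => not a subsequence

0


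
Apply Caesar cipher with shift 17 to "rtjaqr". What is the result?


Caesar cipher: shift "rtjaqr" by 17
  'r' (pos 17) + 17 = pos 8 = 'i'
  't' (pos 19) + 17 = pos 10 = 'k'
  'j' (pos 9) + 17 = pos 0 = 'a'
  'a' (pos 0) + 17 = pos 17 = 'r'
  'q' (pos 16) + 17 = pos 7 = 'h'
  'r' (pos 17) + 17 = pos 8 = 'i'
Result: ikarhi

ikarhi


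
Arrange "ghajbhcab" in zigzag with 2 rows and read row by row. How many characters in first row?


Zigzag "ghajbhcab" into 2 rows:
Placing characters:
  'g' => row 0
  'h' => row 1
  'a' => row 0
  'j' => row 1
  'b' => row 0
  'h' => row 1
  'c' => row 0
  'a' => row 1
  'b' => row 0
Rows:
  Row 0: "gabcb"
  Row 1: "hjha"
First row length: 5

5


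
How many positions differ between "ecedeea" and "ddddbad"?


Comparing "ecedeea" and "ddddbad" position by position:
  Position 0: 'e' vs 'd' => DIFFER
  Position 1: 'c' vs 'd' => DIFFER
  Position 2: 'e' vs 'd' => DIFFER
  Position 3: 'd' vs 'd' => same
  Position 4: 'e' vs 'b' => DIFFER
  Position 5: 'e' vs 'a' => DIFFER
  Position 6: 'a' vs 'd' => DIFFER
Positions that differ: 6

6


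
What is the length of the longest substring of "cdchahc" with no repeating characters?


Input: "cdchahc"
Sliding window (track last position of each char):
  Position 0 ('c'): window [0,0] length 1 -- new best
  Position 1 ('d'): window [0,1] length 2 -- new best
  Position 2 ('c'): repeat (last at 0), move window start to 1
  Position 2 ('c'): window [1,2] length 2
  Position 3 ('h'): window [1,3] length 3 -- new best
  Position 4 ('a'): window [1,4] length 4 -- new best
  Position 5 ('h'): repeat (last at 3), move window start to 4
  Position 5 ('h'): window [4,5] length 2
  Position 6 ('c'): window [4,6] length 3
Longest substring with no repeats: "dcha" with length 4

4


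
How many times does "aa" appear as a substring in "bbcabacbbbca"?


Searching for "aa" in "bbcabacbbbca"
Scanning each position:
  Position 0: "bb" => no
  Position 1: "bc" => no
  Position 2: "ca" => no
  Position 3: "ab" => no
  Position 4: "ba" => no
  Position 5: "ac" => no
  Position 6: "cb" => no
  Position 7: "bb" => no
  Position 8: "bb" => no
  Position 9: "bc" => no
  Position 10: "ca" => no
Total occurrences: 0

0


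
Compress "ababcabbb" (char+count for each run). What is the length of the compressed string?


Input: ababcabbb
Runs:
  'a' x 1 => "a1"
  'b' x 1 => "b1"
  'a' x 1 => "a1"
  'b' x 1 => "b1"
  'c' x 1 => "c1"
  'a' x 1 => "a1"
  'b' x 3 => "b3"
Compressed: "a1b1a1b1c1a1b3"
Compressed length: 14

14


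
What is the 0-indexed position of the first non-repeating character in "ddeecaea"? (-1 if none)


Input: ddeecaea
Character frequencies:
  'a': 2
  'c': 1
  'd': 2
  'e': 3
Scanning left to right for freq == 1:
  Position 0 ('d'): freq=2, skip
  Position 1 ('d'): freq=2, skip
  Position 2 ('e'): freq=3, skip
  Position 3 ('e'): freq=3, skip
  Position 4 ('c'): unique! => answer = 4

4


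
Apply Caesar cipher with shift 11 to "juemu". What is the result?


Caesar cipher: shift "juemu" by 11
  'j' (pos 9) + 11 = pos 20 = 'u'
  'u' (pos 20) + 11 = pos 5 = 'f'
  'e' (pos 4) + 11 = pos 15 = 'p'
  'm' (pos 12) + 11 = pos 23 = 'x'
  'u' (pos 20) + 11 = pos 5 = 'f'
Result: ufpxf

ufpxf


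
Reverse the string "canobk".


Input: canobk
Reading characters right to left:
  Position 5: 'k'
  Position 4: 'b'
  Position 3: 'o'
  Position 2: 'n'
  Position 1: 'a'
  Position 0: 'c'
Reversed: kbonac

kbonac


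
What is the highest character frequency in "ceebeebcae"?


Input: ceebeebcae
Character counts:
  'a': 1
  'b': 2
  'c': 2
  'e': 5
Maximum frequency: 5

5


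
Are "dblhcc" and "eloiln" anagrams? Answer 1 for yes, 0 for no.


Strings: "dblhcc", "eloiln"
Sorted first:  bccdhl
Sorted second: eillno
Differ at position 0: 'b' vs 'e' => not anagrams

0


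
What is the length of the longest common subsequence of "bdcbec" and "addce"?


LCS of "bdcbec" and "addce"
DP table:
           a    d    d    c    e
      0    0    0    0    0    0
  b   0    0    0    0    0    0
  d   0    0    1    1    1    1
  c   0    0    1    1    2    2
  b   0    0    1    1    2    2
  e   0    0    1    1    2    3
  c   0    0    1    1    2    3
LCS length = dp[6][5] = 3

3


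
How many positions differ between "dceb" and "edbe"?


Comparing "dceb" and "edbe" position by position:
  Position 0: 'd' vs 'e' => DIFFER
  Position 1: 'c' vs 'd' => DIFFER
  Position 2: 'e' vs 'b' => DIFFER
  Position 3: 'b' vs 'e' => DIFFER
Positions that differ: 4

4


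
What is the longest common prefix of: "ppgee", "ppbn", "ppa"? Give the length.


Words: ppgee, ppbn, ppa
  Position 0: all 'p' => match
  Position 1: all 'p' => match
  Position 2: ('g', 'b', 'a') => mismatch, stop
LCP = "pp" (length 2)

2


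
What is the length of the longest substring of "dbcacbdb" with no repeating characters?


Input: "dbcacbdb"
Sliding window (track last position of each char):
  Position 0 ('d'): window [0,0] length 1 -- new best
  Position 1 ('b'): window [0,1] length 2 -- new best
  Position 2 ('c'): window [0,2] length 3 -- new best
  Position 3 ('a'): window [0,3] length 4 -- new best
  Position 4 ('c'): repeat (last at 2), move window start to 3
  Position 4 ('c'): window [3,4] length 2
  Position 5 ('b'): window [3,5] length 3
  Position 6 ('d'): window [3,6] length 4
  Position 7 ('b'): repeat (last at 5), move window start to 6
  Position 7 ('b'): window [6,7] length 2
Longest substring with no repeats: "dbca" with length 4

4


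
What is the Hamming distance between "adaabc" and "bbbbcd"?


Comparing "adaabc" and "bbbbcd" position by position:
  Position 0: 'a' vs 'b' => differ
  Position 1: 'd' vs 'b' => differ
  Position 2: 'a' vs 'b' => differ
  Position 3: 'a' vs 'b' => differ
  Position 4: 'b' vs 'c' => differ
  Position 5: 'c' vs 'd' => differ
Total differences (Hamming distance): 6

6


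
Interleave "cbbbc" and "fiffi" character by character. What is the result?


Interleaving "cbbbc" and "fiffi":
  Position 0: 'c' from first, 'f' from second => "cf"
  Position 1: 'b' from first, 'i' from second => "bi"
  Position 2: 'b' from first, 'f' from second => "bf"
  Position 3: 'b' from first, 'f' from second => "bf"
  Position 4: 'c' from first, 'i' from second => "ci"
Result: cfbibfbfci

cfbibfbfci


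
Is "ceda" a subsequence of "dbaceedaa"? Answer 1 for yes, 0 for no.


Check if "ceda" is a subsequence of "dbaceedaa"
Greedy scan:
  Position 0 ('d'): no match needed
  Position 1 ('b'): no match needed
  Position 2 ('a'): no match needed
  Position 3 ('c'): matches sub[0] = 'c'
  Position 4 ('e'): matches sub[1] = 'e'
  Position 5 ('e'): no match needed
  Position 6 ('d'): matches sub[2] = 'd'
  Position 7 ('a'): matches sub[3] = 'a'
  Position 8 ('a'): no match needed
All 4 characters matched => is a subsequence

1


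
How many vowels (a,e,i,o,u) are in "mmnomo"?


Input: mmnomo
Checking each character:
  'm' at position 0: consonant
  'm' at position 1: consonant
  'n' at position 2: consonant
  'o' at position 3: vowel (running total: 1)
  'm' at position 4: consonant
  'o' at position 5: vowel (running total: 2)
Total vowels: 2

2


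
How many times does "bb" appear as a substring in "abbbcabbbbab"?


Searching for "bb" in "abbbcabbbbab"
Scanning each position:
  Position 0: "ab" => no
  Position 1: "bb" => MATCH
  Position 2: "bb" => MATCH
  Position 3: "bc" => no
  Position 4: "ca" => no
  Position 5: "ab" => no
  Position 6: "bb" => MATCH
  Position 7: "bb" => MATCH
  Position 8: "bb" => MATCH
  Position 9: "ba" => no
  Position 10: "ab" => no
Total occurrences: 5

5


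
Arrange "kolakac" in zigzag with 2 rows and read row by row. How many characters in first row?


Zigzag "kolakac" into 2 rows:
Placing characters:
  'k' => row 0
  'o' => row 1
  'l' => row 0
  'a' => row 1
  'k' => row 0
  'a' => row 1
  'c' => row 0
Rows:
  Row 0: "klkc"
  Row 1: "oaa"
First row length: 4

4


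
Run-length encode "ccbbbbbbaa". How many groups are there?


Input: ccbbbbbbaa
Scanning for consecutive runs:
  Group 1: 'c' x 2 (positions 0-1)
  Group 2: 'b' x 6 (positions 2-7)
  Group 3: 'a' x 2 (positions 8-9)
Total groups: 3

3


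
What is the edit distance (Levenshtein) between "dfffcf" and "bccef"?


Computing edit distance: "dfffcf" -> "bccef"
DP table:
           b    c    c    e    f
      0    1    2    3    4    5
  d   1    1    2    3    4    5
  f   2    2    2    3    4    4
  f   3    3    3    3    4    4
  f   4    4    4    4    4    4
  c   5    5    4    4    5    5
  f   6    6    5    5    5    5
Edit distance = dp[6][5] = 5

5


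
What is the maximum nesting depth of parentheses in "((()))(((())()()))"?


Input: "((()))(((())()()))"
Tracking depth:
  Position 0 '(': depth becomes 1
  Position 1 '(': depth becomes 2
  Position 2 '(': depth becomes 3
  Position 3 ')': depth becomes 2
  Position 4 ')': depth becomes 1
  Position 5 ')': depth becomes 0
  Position 6 '(': depth becomes 1
  Position 7 '(': depth becomes 2
  Position 8 '(': depth becomes 3
  Position 9 '(': depth becomes 4
  Position 10 ')': depth becomes 3
  Position 11 ')': depth becomes 2
  Position 12 '(': depth becomes 3
  Position 13 ')': depth becomes 2
  Position 14 '(': depth becomes 3
  Position 15 ')': depth becomes 2
  Position 16 ')': depth becomes 1
  Position 17 ')': depth becomes 0
Maximum depth reached: 4

4


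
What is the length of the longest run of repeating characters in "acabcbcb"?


Input: "acabcbcb"
Scanning for longest run:
  Position 1 ('c'): new char, reset run to 1
  Position 2 ('a'): new char, reset run to 1
  Position 3 ('b'): new char, reset run to 1
  Position 4 ('c'): new char, reset run to 1
  Position 5 ('b'): new char, reset run to 1
  Position 6 ('c'): new char, reset run to 1
  Position 7 ('b'): new char, reset run to 1
Longest run: 'a' with length 1

1


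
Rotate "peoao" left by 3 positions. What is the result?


Input: "peoao", rotate left by 3
First 3 characters: "peo"
Remaining characters: "ao"
Concatenate remaining + first: "ao" + "peo" = "aopeo"

aopeo


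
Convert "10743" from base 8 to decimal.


Input: "10743" in base 8
Positional expansion:
  Digit '1' (value 1) x 8^4 = 4096
  Digit '0' (value 0) x 8^3 = 0
  Digit '7' (value 7) x 8^2 = 448
  Digit '4' (value 4) x 8^1 = 32
  Digit '3' (value 3) x 8^0 = 3
Sum = 4579

4579


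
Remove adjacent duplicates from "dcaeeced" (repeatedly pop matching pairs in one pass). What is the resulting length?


Input: dcaeeced
Stack-based adjacent duplicate removal:
  Read 'd': push. Stack: d
  Read 'c': push. Stack: dc
  Read 'a': push. Stack: dca
  Read 'e': push. Stack: dcae
  Read 'e': matches stack top 'e' => pop. Stack: dca
  Read 'c': push. Stack: dcac
  Read 'e': push. Stack: dcace
  Read 'd': push. Stack: dcaced
Final stack: "dcaced" (length 6)

6


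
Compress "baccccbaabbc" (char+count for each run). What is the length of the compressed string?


Input: baccccbaabbc
Runs:
  'b' x 1 => "b1"
  'a' x 1 => "a1"
  'c' x 4 => "c4"
  'b' x 1 => "b1"
  'a' x 2 => "a2"
  'b' x 2 => "b2"
  'c' x 1 => "c1"
Compressed: "b1a1c4b1a2b2c1"
Compressed length: 14

14


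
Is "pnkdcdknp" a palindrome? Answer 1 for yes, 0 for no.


Input: pnkdcdknp
Reversed: pnkdcdknp
  Compare pos 0 ('p') with pos 8 ('p'): match
  Compare pos 1 ('n') with pos 7 ('n'): match
  Compare pos 2 ('k') with pos 6 ('k'): match
  Compare pos 3 ('d') with pos 5 ('d'): match
Result: palindrome

1


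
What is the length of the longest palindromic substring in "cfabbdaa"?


Input: "cfabbdaa"
Checking substrings for palindromes:
  [3:5] "bb" (len 2) => palindrome
  [6:8] "aa" (len 2) => palindrome
Longest palindromic substring: "bb" with length 2

2


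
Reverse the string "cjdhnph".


Input: cjdhnph
Reading characters right to left:
  Position 6: 'h'
  Position 5: 'p'
  Position 4: 'n'
  Position 3: 'h'
  Position 2: 'd'
  Position 1: 'j'
  Position 0: 'c'
Reversed: hpnhdjc

hpnhdjc


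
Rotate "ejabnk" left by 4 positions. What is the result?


Input: "ejabnk", rotate left by 4
First 4 characters: "ejab"
Remaining characters: "nk"
Concatenate remaining + first: "nk" + "ejab" = "nkejab"

nkejab


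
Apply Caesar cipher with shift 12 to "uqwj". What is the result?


Caesar cipher: shift "uqwj" by 12
  'u' (pos 20) + 12 = pos 6 = 'g'
  'q' (pos 16) + 12 = pos 2 = 'c'
  'w' (pos 22) + 12 = pos 8 = 'i'
  'j' (pos 9) + 12 = pos 21 = 'v'
Result: gciv

gciv


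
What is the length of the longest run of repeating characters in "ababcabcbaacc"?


Input: "ababcabcbaacc"
Scanning for longest run:
  Position 1 ('b'): new char, reset run to 1
  Position 2 ('a'): new char, reset run to 1
  Position 3 ('b'): new char, reset run to 1
  Position 4 ('c'): new char, reset run to 1
  Position 5 ('a'): new char, reset run to 1
  Position 6 ('b'): new char, reset run to 1
  Position 7 ('c'): new char, reset run to 1
  Position 8 ('b'): new char, reset run to 1
  Position 9 ('a'): new char, reset run to 1
  Position 10 ('a'): continues run of 'a', length=2
  Position 11 ('c'): new char, reset run to 1
  Position 12 ('c'): continues run of 'c', length=2
Longest run: 'a' with length 2

2


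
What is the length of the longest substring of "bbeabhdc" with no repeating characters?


Input: "bbeabhdc"
Sliding window (track last position of each char):
  Position 0 ('b'): window [0,0] length 1 -- new best
  Position 1 ('b'): repeat (last at 0), move window start to 1
  Position 1 ('b'): window [1,1] length 1
  Position 2 ('e'): window [1,2] length 2 -- new best
  Position 3 ('a'): window [1,3] length 3 -- new best
  Position 4 ('b'): repeat (last at 1), move window start to 2
  Position 4 ('b'): window [2,4] length 3
  Position 5 ('h'): window [2,5] length 4 -- new best
  Position 6 ('d'): window [2,6] length 5 -- new best
  Position 7 ('c'): window [2,7] length 6 -- new best
Longest substring with no repeats: "eabhdc" with length 6

6


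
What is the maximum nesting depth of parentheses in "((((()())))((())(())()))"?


Input: "((((()())))((())(())()))"
Tracking depth:
  Position 0 '(': depth becomes 1
  Position 1 '(': depth becomes 2
  Position 2 '(': depth becomes 3
  Position 3 '(': depth becomes 4
  Position 4 '(': depth becomes 5
  Position 5 ')': depth becomes 4
  Position 6 '(': depth becomes 5
  Position 7 ')': depth becomes 4
  Position 8 ')': depth becomes 3
  Position 9 ')': depth becomes 2
  Position 10 ')': depth becomes 1
  Position 11 '(': depth becomes 2
  Position 12 '(': depth becomes 3
  Position 13 '(': depth becomes 4
  Position 14 ')': depth becomes 3
  Position 15 ')': depth becomes 2
  Position 16 '(': depth becomes 3
  Position 17 '(': depth becomes 4
  Position 18 ')': depth becomes 3
  Position 19 ')': depth becomes 2
  Position 20 '(': depth becomes 3
  Position 21 ')': depth becomes 2
  Position 22 ')': depth becomes 1
  Position 23 ')': depth becomes 0
Maximum depth reached: 5

5


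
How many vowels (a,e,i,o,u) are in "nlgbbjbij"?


Input: nlgbbjbij
Checking each character:
  'n' at position 0: consonant
  'l' at position 1: consonant
  'g' at position 2: consonant
  'b' at position 3: consonant
  'b' at position 4: consonant
  'j' at position 5: consonant
  'b' at position 6: consonant
  'i' at position 7: vowel (running total: 1)
  'j' at position 8: consonant
Total vowels: 1

1


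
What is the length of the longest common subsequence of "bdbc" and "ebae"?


LCS of "bdbc" and "ebae"
DP table:
           e    b    a    e
      0    0    0    0    0
  b   0    0    1    1    1
  d   0    0    1    1    1
  b   0    0    1    1    1
  c   0    0    1    1    1
LCS length = dp[4][4] = 1

1


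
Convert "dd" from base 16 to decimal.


Input: "dd" in base 16
Positional expansion:
  Digit 'd' (value 13) x 16^1 = 208
  Digit 'd' (value 13) x 16^0 = 13
Sum = 221

221


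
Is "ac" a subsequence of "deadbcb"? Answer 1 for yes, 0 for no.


Check if "ac" is a subsequence of "deadbcb"
Greedy scan:
  Position 0 ('d'): no match needed
  Position 1 ('e'): no match needed
  Position 2 ('a'): matches sub[0] = 'a'
  Position 3 ('d'): no match needed
  Position 4 ('b'): no match needed
  Position 5 ('c'): matches sub[1] = 'c'
  Position 6 ('b'): no match needed
All 2 characters matched => is a subsequence

1


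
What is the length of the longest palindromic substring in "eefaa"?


Input: "eefaa"
Checking substrings for palindromes:
  [0:2] "ee" (len 2) => palindrome
  [3:5] "aa" (len 2) => palindrome
Longest palindromic substring: "ee" with length 2

2


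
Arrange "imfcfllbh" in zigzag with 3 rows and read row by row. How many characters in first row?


Zigzag "imfcfllbh" into 3 rows:
Placing characters:
  'i' => row 0
  'm' => row 1
  'f' => row 2
  'c' => row 1
  'f' => row 0
  'l' => row 1
  'l' => row 2
  'b' => row 1
  'h' => row 0
Rows:
  Row 0: "ifh"
  Row 1: "mclb"
  Row 2: "fl"
First row length: 3

3


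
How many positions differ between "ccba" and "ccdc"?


Comparing "ccba" and "ccdc" position by position:
  Position 0: 'c' vs 'c' => same
  Position 1: 'c' vs 'c' => same
  Position 2: 'b' vs 'd' => DIFFER
  Position 3: 'a' vs 'c' => DIFFER
Positions that differ: 2

2


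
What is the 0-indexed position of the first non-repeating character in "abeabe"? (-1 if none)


Input: abeabe
Character frequencies:
  'a': 2
  'b': 2
  'e': 2
Scanning left to right for freq == 1:
  Position 0 ('a'): freq=2, skip
  Position 1 ('b'): freq=2, skip
  Position 2 ('e'): freq=2, skip
  Position 3 ('a'): freq=2, skip
  Position 4 ('b'): freq=2, skip
  Position 5 ('e'): freq=2, skip
  No unique character found => answer = -1

-1


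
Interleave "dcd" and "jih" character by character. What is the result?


Interleaving "dcd" and "jih":
  Position 0: 'd' from first, 'j' from second => "dj"
  Position 1: 'c' from first, 'i' from second => "ci"
  Position 2: 'd' from first, 'h' from second => "dh"
Result: djcidh

djcidh


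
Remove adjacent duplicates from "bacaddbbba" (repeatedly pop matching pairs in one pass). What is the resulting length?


Input: bacaddbbba
Stack-based adjacent duplicate removal:
  Read 'b': push. Stack: b
  Read 'a': push. Stack: ba
  Read 'c': push. Stack: bac
  Read 'a': push. Stack: baca
  Read 'd': push. Stack: bacad
  Read 'd': matches stack top 'd' => pop. Stack: baca
  Read 'b': push. Stack: bacab
  Read 'b': matches stack top 'b' => pop. Stack: baca
  Read 'b': push. Stack: bacab
  Read 'a': push. Stack: bacaba
Final stack: "bacaba" (length 6)

6


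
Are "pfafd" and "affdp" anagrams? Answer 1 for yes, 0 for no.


Strings: "pfafd", "affdp"
Sorted first:  adffp
Sorted second: adffp
Sorted forms match => anagrams

1


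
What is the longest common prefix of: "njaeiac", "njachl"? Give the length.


Words: njaeiac, njachl
  Position 0: all 'n' => match
  Position 1: all 'j' => match
  Position 2: all 'a' => match
  Position 3: ('e', 'c') => mismatch, stop
LCP = "nja" (length 3)

3


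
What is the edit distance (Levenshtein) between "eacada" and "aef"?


Computing edit distance: "eacada" -> "aef"
DP table:
           a    e    f
      0    1    2    3
  e   1    1    1    2
  a   2    1    2    2
  c   3    2    2    3
  a   4    3    3    3
  d   5    4    4    4
  a   6    5    5    5
Edit distance = dp[6][3] = 5

5


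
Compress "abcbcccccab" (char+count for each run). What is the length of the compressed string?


Input: abcbcccccab
Runs:
  'a' x 1 => "a1"
  'b' x 1 => "b1"
  'c' x 1 => "c1"
  'b' x 1 => "b1"
  'c' x 5 => "c5"
  'a' x 1 => "a1"
  'b' x 1 => "b1"
Compressed: "a1b1c1b1c5a1b1"
Compressed length: 14

14


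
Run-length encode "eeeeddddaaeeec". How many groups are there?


Input: eeeeddddaaeeec
Scanning for consecutive runs:
  Group 1: 'e' x 4 (positions 0-3)
  Group 2: 'd' x 4 (positions 4-7)
  Group 3: 'a' x 2 (positions 8-9)
  Group 4: 'e' x 3 (positions 10-12)
  Group 5: 'c' x 1 (positions 13-13)
Total groups: 5

5


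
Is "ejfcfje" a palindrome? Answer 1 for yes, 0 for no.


Input: ejfcfje
Reversed: ejfcfje
  Compare pos 0 ('e') with pos 6 ('e'): match
  Compare pos 1 ('j') with pos 5 ('j'): match
  Compare pos 2 ('f') with pos 4 ('f'): match
Result: palindrome

1


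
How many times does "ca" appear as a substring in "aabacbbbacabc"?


Searching for "ca" in "aabacbbbacabc"
Scanning each position:
  Position 0: "aa" => no
  Position 1: "ab" => no
  Position 2: "ba" => no
  Position 3: "ac" => no
  Position 4: "cb" => no
  Position 5: "bb" => no
  Position 6: "bb" => no
  Position 7: "ba" => no
  Position 8: "ac" => no
  Position 9: "ca" => MATCH
  Position 10: "ab" => no
  Position 11: "bc" => no
Total occurrences: 1

1


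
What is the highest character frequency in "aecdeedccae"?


Input: aecdeedccae
Character counts:
  'a': 2
  'c': 3
  'd': 2
  'e': 4
Maximum frequency: 4

4


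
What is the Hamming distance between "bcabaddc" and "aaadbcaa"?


Comparing "bcabaddc" and "aaadbcaa" position by position:
  Position 0: 'b' vs 'a' => differ
  Position 1: 'c' vs 'a' => differ
  Position 2: 'a' vs 'a' => same
  Position 3: 'b' vs 'd' => differ
  Position 4: 'a' vs 'b' => differ
  Position 5: 'd' vs 'c' => differ
  Position 6: 'd' vs 'a' => differ
  Position 7: 'c' vs 'a' => differ
Total differences (Hamming distance): 7

7


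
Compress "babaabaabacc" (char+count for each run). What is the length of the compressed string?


Input: babaabaabacc
Runs:
  'b' x 1 => "b1"
  'a' x 1 => "a1"
  'b' x 1 => "b1"
  'a' x 2 => "a2"
  'b' x 1 => "b1"
  'a' x 2 => "a2"
  'b' x 1 => "b1"
  'a' x 1 => "a1"
  'c' x 2 => "c2"
Compressed: "b1a1b1a2b1a2b1a1c2"
Compressed length: 18

18


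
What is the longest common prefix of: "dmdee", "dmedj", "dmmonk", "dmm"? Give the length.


Words: dmdee, dmedj, dmmonk, dmm
  Position 0: all 'd' => match
  Position 1: all 'm' => match
  Position 2: ('d', 'e', 'm', 'm') => mismatch, stop
LCP = "dm" (length 2)

2


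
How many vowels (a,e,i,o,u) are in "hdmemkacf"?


Input: hdmemkacf
Checking each character:
  'h' at position 0: consonant
  'd' at position 1: consonant
  'm' at position 2: consonant
  'e' at position 3: vowel (running total: 1)
  'm' at position 4: consonant
  'k' at position 5: consonant
  'a' at position 6: vowel (running total: 2)
  'c' at position 7: consonant
  'f' at position 8: consonant
Total vowels: 2

2


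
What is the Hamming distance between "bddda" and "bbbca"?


Comparing "bddda" and "bbbca" position by position:
  Position 0: 'b' vs 'b' => same
  Position 1: 'd' vs 'b' => differ
  Position 2: 'd' vs 'b' => differ
  Position 3: 'd' vs 'c' => differ
  Position 4: 'a' vs 'a' => same
Total differences (Hamming distance): 3

3


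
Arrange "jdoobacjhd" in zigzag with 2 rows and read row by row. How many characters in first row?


Zigzag "jdoobacjhd" into 2 rows:
Placing characters:
  'j' => row 0
  'd' => row 1
  'o' => row 0
  'o' => row 1
  'b' => row 0
  'a' => row 1
  'c' => row 0
  'j' => row 1
  'h' => row 0
  'd' => row 1
Rows:
  Row 0: "jobch"
  Row 1: "doajd"
First row length: 5

5


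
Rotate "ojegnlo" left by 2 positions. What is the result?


Input: "ojegnlo", rotate left by 2
First 2 characters: "oj"
Remaining characters: "egnlo"
Concatenate remaining + first: "egnlo" + "oj" = "egnlooj"

egnlooj


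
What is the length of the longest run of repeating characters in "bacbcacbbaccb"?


Input: "bacbcacbbaccb"
Scanning for longest run:
  Position 1 ('a'): new char, reset run to 1
  Position 2 ('c'): new char, reset run to 1
  Position 3 ('b'): new char, reset run to 1
  Position 4 ('c'): new char, reset run to 1
  Position 5 ('a'): new char, reset run to 1
  Position 6 ('c'): new char, reset run to 1
  Position 7 ('b'): new char, reset run to 1
  Position 8 ('b'): continues run of 'b', length=2
  Position 9 ('a'): new char, reset run to 1
  Position 10 ('c'): new char, reset run to 1
  Position 11 ('c'): continues run of 'c', length=2
  Position 12 ('b'): new char, reset run to 1
Longest run: 'b' with length 2

2


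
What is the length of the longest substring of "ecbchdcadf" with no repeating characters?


Input: "ecbchdcadf"
Sliding window (track last position of each char):
  Position 0 ('e'): window [0,0] length 1 -- new best
  Position 1 ('c'): window [0,1] length 2 -- new best
  Position 2 ('b'): window [0,2] length 3 -- new best
  Position 3 ('c'): repeat (last at 1), move window start to 2
  Position 3 ('c'): window [2,3] length 2
  Position 4 ('h'): window [2,4] length 3
  Position 5 ('d'): window [2,5] length 4 -- new best
  Position 6 ('c'): repeat (last at 3), move window start to 4
  Position 6 ('c'): window [4,6] length 3
  Position 7 ('a'): window [4,7] length 4
  Position 8 ('d'): repeat (last at 5), move window start to 6
  Position 8 ('d'): window [6,8] length 3
  Position 9 ('f'): window [6,9] length 4
Longest substring with no repeats: "bchd" with length 4

4


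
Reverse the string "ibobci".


Input: ibobci
Reading characters right to left:
  Position 5: 'i'
  Position 4: 'c'
  Position 3: 'b'
  Position 2: 'o'
  Position 1: 'b'
  Position 0: 'i'
Reversed: icbobi

icbobi


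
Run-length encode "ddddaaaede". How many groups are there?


Input: ddddaaaede
Scanning for consecutive runs:
  Group 1: 'd' x 4 (positions 0-3)
  Group 2: 'a' x 3 (positions 4-6)
  Group 3: 'e' x 1 (positions 7-7)
  Group 4: 'd' x 1 (positions 8-8)
  Group 5: 'e' x 1 (positions 9-9)
Total groups: 5

5


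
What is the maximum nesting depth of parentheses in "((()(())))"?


Input: "((()(())))"
Tracking depth:
  Position 0 '(': depth becomes 1
  Position 1 '(': depth becomes 2
  Position 2 '(': depth becomes 3
  Position 3 ')': depth becomes 2
  Position 4 '(': depth becomes 3
  Position 5 '(': depth becomes 4
  Position 6 ')': depth becomes 3
  Position 7 ')': depth becomes 2
  Position 8 ')': depth becomes 1
  Position 9 ')': depth becomes 0
Maximum depth reached: 4

4


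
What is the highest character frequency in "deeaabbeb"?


Input: deeaabbeb
Character counts:
  'a': 2
  'b': 3
  'd': 1
  'e': 3
Maximum frequency: 3

3


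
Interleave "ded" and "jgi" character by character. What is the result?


Interleaving "ded" and "jgi":
  Position 0: 'd' from first, 'j' from second => "dj"
  Position 1: 'e' from first, 'g' from second => "eg"
  Position 2: 'd' from first, 'i' from second => "di"
Result: djegdi

djegdi


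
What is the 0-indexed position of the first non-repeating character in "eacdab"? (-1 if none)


Input: eacdab
Character frequencies:
  'a': 2
  'b': 1
  'c': 1
  'd': 1
  'e': 1
Scanning left to right for freq == 1:
  Position 0 ('e'): unique! => answer = 0

0


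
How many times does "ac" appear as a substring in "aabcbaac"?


Searching for "ac" in "aabcbaac"
Scanning each position:
  Position 0: "aa" => no
  Position 1: "ab" => no
  Position 2: "bc" => no
  Position 3: "cb" => no
  Position 4: "ba" => no
  Position 5: "aa" => no
  Position 6: "ac" => MATCH
Total occurrences: 1

1


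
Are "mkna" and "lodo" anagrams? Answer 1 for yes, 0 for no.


Strings: "mkna", "lodo"
Sorted first:  akmn
Sorted second: dloo
Differ at position 0: 'a' vs 'd' => not anagrams

0


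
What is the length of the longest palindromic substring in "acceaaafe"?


Input: "acceaaafe"
Checking substrings for palindromes:
  [4:7] "aaa" (len 3) => palindrome
  [1:3] "cc" (len 2) => palindrome
  [4:6] "aa" (len 2) => palindrome
  [5:7] "aa" (len 2) => palindrome
Longest palindromic substring: "aaa" with length 3

3


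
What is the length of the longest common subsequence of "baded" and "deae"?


LCS of "baded" and "deae"
DP table:
           d    e    a    e
      0    0    0    0    0
  b   0    0    0    0    0
  a   0    0    0    1    1
  d   0    1    1    1    1
  e   0    1    2    2    2
  d   0    1    2    2    2
LCS length = dp[5][4] = 2

2


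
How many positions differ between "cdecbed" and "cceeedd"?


Comparing "cdecbed" and "cceeedd" position by position:
  Position 0: 'c' vs 'c' => same
  Position 1: 'd' vs 'c' => DIFFER
  Position 2: 'e' vs 'e' => same
  Position 3: 'c' vs 'e' => DIFFER
  Position 4: 'b' vs 'e' => DIFFER
  Position 5: 'e' vs 'd' => DIFFER
  Position 6: 'd' vs 'd' => same
Positions that differ: 4

4


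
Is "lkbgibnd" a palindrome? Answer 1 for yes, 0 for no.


Input: lkbgibnd
Reversed: dnbigbkl
  Compare pos 0 ('l') with pos 7 ('d'): MISMATCH
  Compare pos 1 ('k') with pos 6 ('n'): MISMATCH
  Compare pos 2 ('b') with pos 5 ('b'): match
  Compare pos 3 ('g') with pos 4 ('i'): MISMATCH
Result: not a palindrome

0


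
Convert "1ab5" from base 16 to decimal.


Input: "1ab5" in base 16
Positional expansion:
  Digit '1' (value 1) x 16^3 = 4096
  Digit 'a' (value 10) x 16^2 = 2560
  Digit 'b' (value 11) x 16^1 = 176
  Digit '5' (value 5) x 16^0 = 5
Sum = 6837

6837


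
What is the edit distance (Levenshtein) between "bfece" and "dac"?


Computing edit distance: "bfece" -> "dac"
DP table:
           d    a    c
      0    1    2    3
  b   1    1    2    3
  f   2    2    2    3
  e   3    3    3    3
  c   4    4    4    3
  e   5    5    5    4
Edit distance = dp[5][3] = 4

4


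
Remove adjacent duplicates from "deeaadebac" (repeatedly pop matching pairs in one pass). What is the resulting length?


Input: deeaadebac
Stack-based adjacent duplicate removal:
  Read 'd': push. Stack: d
  Read 'e': push. Stack: de
  Read 'e': matches stack top 'e' => pop. Stack: d
  Read 'a': push. Stack: da
  Read 'a': matches stack top 'a' => pop. Stack: d
  Read 'd': matches stack top 'd' => pop. Stack: (empty)
  Read 'e': push. Stack: e
  Read 'b': push. Stack: eb
  Read 'a': push. Stack: eba
  Read 'c': push. Stack: ebac
Final stack: "ebac" (length 4)

4


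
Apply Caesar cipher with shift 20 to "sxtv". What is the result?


Caesar cipher: shift "sxtv" by 20
  's' (pos 18) + 20 = pos 12 = 'm'
  'x' (pos 23) + 20 = pos 17 = 'r'
  't' (pos 19) + 20 = pos 13 = 'n'
  'v' (pos 21) + 20 = pos 15 = 'p'
Result: mrnp

mrnp


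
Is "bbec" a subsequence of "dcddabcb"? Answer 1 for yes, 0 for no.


Check if "bbec" is a subsequence of "dcddabcb"
Greedy scan:
  Position 0 ('d'): no match needed
  Position 1 ('c'): no match needed
  Position 2 ('d'): no match needed
  Position 3 ('d'): no match needed
  Position 4 ('a'): no match needed
  Position 5 ('b'): matches sub[0] = 'b'
  Position 6 ('c'): no match needed
  Position 7 ('b'): matches sub[1] = 'b'
Only matched 2/4 characters => not a subsequence

0


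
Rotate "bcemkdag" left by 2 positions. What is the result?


Input: "bcemkdag", rotate left by 2
First 2 characters: "bc"
Remaining characters: "emkdag"
Concatenate remaining + first: "emkdag" + "bc" = "emkdagbc"

emkdagbc


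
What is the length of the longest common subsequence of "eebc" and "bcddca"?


LCS of "eebc" and "bcddca"
DP table:
           b    c    d    d    c    a
      0    0    0    0    0    0    0
  e   0    0    0    0    0    0    0
  e   0    0    0    0    0    0    0
  b   0    1    1    1    1    1    1
  c   0    1    2    2    2    2    2
LCS length = dp[4][6] = 2

2


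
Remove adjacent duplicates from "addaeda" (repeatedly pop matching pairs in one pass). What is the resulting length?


Input: addaeda
Stack-based adjacent duplicate removal:
  Read 'a': push. Stack: a
  Read 'd': push. Stack: ad
  Read 'd': matches stack top 'd' => pop. Stack: a
  Read 'a': matches stack top 'a' => pop. Stack: (empty)
  Read 'e': push. Stack: e
  Read 'd': push. Stack: ed
  Read 'a': push. Stack: eda
Final stack: "eda" (length 3)

3


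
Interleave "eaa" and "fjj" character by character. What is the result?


Interleaving "eaa" and "fjj":
  Position 0: 'e' from first, 'f' from second => "ef"
  Position 1: 'a' from first, 'j' from second => "aj"
  Position 2: 'a' from first, 'j' from second => "aj"
Result: efajaj

efajaj


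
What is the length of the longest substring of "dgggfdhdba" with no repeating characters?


Input: "dgggfdhdba"
Sliding window (track last position of each char):
  Position 0 ('d'): window [0,0] length 1 -- new best
  Position 1 ('g'): window [0,1] length 2 -- new best
  Position 2 ('g'): repeat (last at 1), move window start to 2
  Position 2 ('g'): window [2,2] length 1
  Position 3 ('g'): repeat (last at 2), move window start to 3
  Position 3 ('g'): window [3,3] length 1
  Position 4 ('f'): window [3,4] length 2
  Position 5 ('d'): window [3,5] length 3 -- new best
  Position 6 ('h'): window [3,6] length 4 -- new best
  Position 7 ('d'): repeat (last at 5), move window start to 6
  Position 7 ('d'): window [6,7] length 2
  Position 8 ('b'): window [6,8] length 3
  Position 9 ('a'): window [6,9] length 4
Longest substring with no repeats: "gfdh" with length 4

4


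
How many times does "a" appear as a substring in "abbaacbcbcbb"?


Searching for "a" in "abbaacbcbcbb"
Scanning each position:
  Position 0: "a" => MATCH
  Position 1: "b" => no
  Position 2: "b" => no
  Position 3: "a" => MATCH
  Position 4: "a" => MATCH
  Position 5: "c" => no
  Position 6: "b" => no
  Position 7: "c" => no
  Position 8: "b" => no
  Position 9: "c" => no
  Position 10: "b" => no
  Position 11: "b" => no
Total occurrences: 3

3
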